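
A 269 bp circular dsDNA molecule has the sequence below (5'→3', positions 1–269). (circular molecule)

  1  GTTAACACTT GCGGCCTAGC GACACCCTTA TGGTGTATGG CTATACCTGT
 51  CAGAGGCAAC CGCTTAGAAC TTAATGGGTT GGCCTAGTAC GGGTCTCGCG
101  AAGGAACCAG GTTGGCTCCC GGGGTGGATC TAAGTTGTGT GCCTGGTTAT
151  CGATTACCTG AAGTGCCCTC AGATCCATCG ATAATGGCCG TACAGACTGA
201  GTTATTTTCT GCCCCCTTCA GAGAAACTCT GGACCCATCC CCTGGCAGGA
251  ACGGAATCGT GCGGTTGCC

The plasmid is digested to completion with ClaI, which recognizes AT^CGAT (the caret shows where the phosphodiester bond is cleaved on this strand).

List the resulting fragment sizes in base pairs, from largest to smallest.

ClaI sites (ATCGAT) start at positions 149, 177.
ClaI cuts after base 2 of each site, so after positions 150, 178.
Circular molecule, 2 cuts → 2 fragments:
  151–178 → 28 bp
  179–269 then 1–150 → 91 + 150 = 241 bp
Sorted largest to smallest: 241, 28 bp.

241, 28 bp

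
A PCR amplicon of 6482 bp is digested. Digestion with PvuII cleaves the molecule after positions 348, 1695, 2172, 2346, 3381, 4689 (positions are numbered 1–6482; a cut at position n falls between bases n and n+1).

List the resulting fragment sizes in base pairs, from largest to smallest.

Linear molecule, 6 cuts → 7 fragments:
  348 − 0 = 348 bp
  1695 − 348 = 1347 bp
  2172 − 1695 = 477 bp
  2346 − 2172 = 174 bp
  3381 − 2346 = 1035 bp
  4689 − 3381 = 1308 bp
  6482 − 4689 = 1793 bp
Sorted largest to smallest: 1793, 1347, 1308, 1035, 477, 348, 174 bp.

1793, 1347, 1308, 1035, 477, 348, 174 bp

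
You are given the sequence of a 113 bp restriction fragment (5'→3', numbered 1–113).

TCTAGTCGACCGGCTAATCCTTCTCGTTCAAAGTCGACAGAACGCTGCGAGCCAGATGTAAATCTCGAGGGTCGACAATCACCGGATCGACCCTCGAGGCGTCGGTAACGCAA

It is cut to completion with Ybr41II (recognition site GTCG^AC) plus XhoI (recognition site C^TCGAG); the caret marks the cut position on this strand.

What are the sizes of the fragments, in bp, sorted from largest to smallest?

28, 28, 20, 19, 10, 8 bp

Ybr41II sites (GTCGAC) start at positions 5, 33, 71.
Ybr41II cuts after base 4 of each site, so after positions 8, 36, 74.
XhoI sites (CTCGAG) start at positions 64, 93.
XhoI cuts after the first base of each site, so after positions 64, 93.
Combined cut positions: 8, 36, 64, 74, 93.
Linear molecule, 5 cuts → 6 fragments:
  1–8 → 8 bp
  9–36 → 28 bp
  37–64 → 28 bp
  65–74 → 10 bp
  75–93 → 19 bp
  94–113 → 20 bp
Sorted largest to smallest: 28, 28, 20, 19, 10, 8 bp.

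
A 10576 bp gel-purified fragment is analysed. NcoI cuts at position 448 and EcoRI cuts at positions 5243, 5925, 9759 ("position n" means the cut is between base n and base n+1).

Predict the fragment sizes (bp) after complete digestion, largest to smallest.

Combined cut positions (sorted): 448, 5243, 5925, 9759.
Linear molecule, 4 cuts → 5 fragments:
  448 − 0 = 448 bp
  5243 − 448 = 4795 bp
  5925 − 5243 = 682 bp
  9759 − 5925 = 3834 bp
  10576 − 9759 = 817 bp
Sorted largest to smallest: 4795, 3834, 817, 682, 448 bp.

4795, 3834, 817, 682, 448 bp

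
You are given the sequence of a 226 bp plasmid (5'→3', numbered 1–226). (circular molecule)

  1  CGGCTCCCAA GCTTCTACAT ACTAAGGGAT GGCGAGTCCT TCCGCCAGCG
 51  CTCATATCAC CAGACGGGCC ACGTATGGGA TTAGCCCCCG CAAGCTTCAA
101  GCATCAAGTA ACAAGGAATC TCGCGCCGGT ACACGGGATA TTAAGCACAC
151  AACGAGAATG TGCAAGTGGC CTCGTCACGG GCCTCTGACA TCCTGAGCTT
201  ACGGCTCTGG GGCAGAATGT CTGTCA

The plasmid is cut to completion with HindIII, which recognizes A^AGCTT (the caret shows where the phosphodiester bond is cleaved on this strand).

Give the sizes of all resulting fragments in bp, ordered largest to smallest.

HindIII sites (AAGCTT) start at positions 9, 92.
HindIII cuts after the first base of each site, so after positions 9, 92.
Circular molecule, 2 cuts → 2 fragments:
  10–92 → 83 bp
  93–226 then 1–9 → 134 + 9 = 143 bp
Sorted largest to smallest: 143, 83 bp.

143, 83 bp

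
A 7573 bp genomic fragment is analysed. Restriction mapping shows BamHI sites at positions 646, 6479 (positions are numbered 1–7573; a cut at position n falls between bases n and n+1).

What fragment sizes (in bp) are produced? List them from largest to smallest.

5833, 1094, 646 bp

Linear molecule, 2 cuts → 3 fragments:
  646 − 0 = 646 bp
  6479 − 646 = 5833 bp
  7573 − 6479 = 1094 bp
Sorted largest to smallest: 5833, 1094, 646 bp.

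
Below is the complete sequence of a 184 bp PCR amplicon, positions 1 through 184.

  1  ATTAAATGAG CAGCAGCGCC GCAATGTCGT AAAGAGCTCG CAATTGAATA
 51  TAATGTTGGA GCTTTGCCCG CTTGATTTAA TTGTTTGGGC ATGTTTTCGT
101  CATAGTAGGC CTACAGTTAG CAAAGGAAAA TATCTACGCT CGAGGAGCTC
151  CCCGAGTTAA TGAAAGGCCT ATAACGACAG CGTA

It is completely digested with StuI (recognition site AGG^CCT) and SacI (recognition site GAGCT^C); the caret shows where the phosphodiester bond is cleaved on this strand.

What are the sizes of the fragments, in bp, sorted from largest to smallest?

StuI sites (AGGCCT) start at positions 107, 165.
StuI cuts after base 3 of each site, so after positions 109, 167.
SacI sites (GAGCTC) start at positions 34, 145.
SacI cuts after base 5 of each site (before the last base), so after positions 38, 149.
Combined cut positions: 38, 109, 149, 167.
Linear molecule, 4 cuts → 5 fragments:
  1–38 → 38 bp
  39–109 → 71 bp
  110–149 → 40 bp
  150–167 → 18 bp
  168–184 → 17 bp
Sorted largest to smallest: 71, 40, 38, 18, 17 bp.

71, 40, 38, 18, 17 bp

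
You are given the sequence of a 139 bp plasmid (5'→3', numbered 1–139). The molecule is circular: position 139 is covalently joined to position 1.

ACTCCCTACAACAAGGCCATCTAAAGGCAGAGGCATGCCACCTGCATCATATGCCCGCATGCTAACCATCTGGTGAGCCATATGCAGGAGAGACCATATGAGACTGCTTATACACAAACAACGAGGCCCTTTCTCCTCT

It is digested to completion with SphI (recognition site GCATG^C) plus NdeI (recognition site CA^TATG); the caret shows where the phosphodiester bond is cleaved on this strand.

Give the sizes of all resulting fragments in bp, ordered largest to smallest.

SphI sites (GCATGC) start at positions 33, 57.
SphI cuts after base 5 of each site (before the last base), so after positions 37, 61.
NdeI sites (CATATG) start at positions 48, 79, 95.
NdeI cuts after base 2 of each site, so after positions 49, 80, 96.
Combined cut positions: 37, 49, 61, 80, 96.
Circular molecule, 5 cuts → 5 fragments:
  38–49 → 12 bp
  50–61 → 12 bp
  62–80 → 19 bp
  81–96 → 16 bp
  97–139 then 1–37 → 43 + 37 = 80 bp
Sorted largest to smallest: 80, 19, 16, 12, 12 bp.

80, 19, 16, 12, 12 bp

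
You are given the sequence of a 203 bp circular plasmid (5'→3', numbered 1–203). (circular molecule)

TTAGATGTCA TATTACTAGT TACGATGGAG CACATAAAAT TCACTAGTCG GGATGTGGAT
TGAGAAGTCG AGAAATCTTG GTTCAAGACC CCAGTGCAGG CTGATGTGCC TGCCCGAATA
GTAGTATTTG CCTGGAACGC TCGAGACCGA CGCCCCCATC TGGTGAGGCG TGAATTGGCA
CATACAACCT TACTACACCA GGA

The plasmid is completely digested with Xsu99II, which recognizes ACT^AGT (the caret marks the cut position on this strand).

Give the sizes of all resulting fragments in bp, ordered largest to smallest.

Xsu99II sites (ACTAGT) start at positions 15, 43.
Xsu99II cuts after base 3 of each site, so after positions 17, 45.
Circular molecule, 2 cuts → 2 fragments:
  18–45 → 28 bp
  46–203 then 1–17 → 158 + 17 = 175 bp
Sorted largest to smallest: 175, 28 bp.

175, 28 bp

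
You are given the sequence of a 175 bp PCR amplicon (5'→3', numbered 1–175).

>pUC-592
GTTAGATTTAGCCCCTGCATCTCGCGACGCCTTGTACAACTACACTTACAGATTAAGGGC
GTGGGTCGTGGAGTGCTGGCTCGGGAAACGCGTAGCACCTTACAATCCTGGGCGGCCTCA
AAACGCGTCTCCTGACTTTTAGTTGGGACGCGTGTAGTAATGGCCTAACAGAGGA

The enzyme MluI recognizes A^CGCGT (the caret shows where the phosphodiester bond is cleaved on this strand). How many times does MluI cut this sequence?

ACGCGT occurs starting at positions 88, 123, 148.
MluI cuts at 3 sites.

3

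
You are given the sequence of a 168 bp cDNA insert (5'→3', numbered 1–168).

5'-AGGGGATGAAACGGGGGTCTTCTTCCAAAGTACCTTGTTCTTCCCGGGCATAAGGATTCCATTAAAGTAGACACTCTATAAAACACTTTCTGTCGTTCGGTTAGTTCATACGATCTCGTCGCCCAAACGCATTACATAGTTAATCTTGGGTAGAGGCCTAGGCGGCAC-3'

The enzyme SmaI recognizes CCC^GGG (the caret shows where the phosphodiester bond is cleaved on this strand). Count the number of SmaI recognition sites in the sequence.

1

CCCGGG occurs starting at position 43.
SmaI cuts at 1 site.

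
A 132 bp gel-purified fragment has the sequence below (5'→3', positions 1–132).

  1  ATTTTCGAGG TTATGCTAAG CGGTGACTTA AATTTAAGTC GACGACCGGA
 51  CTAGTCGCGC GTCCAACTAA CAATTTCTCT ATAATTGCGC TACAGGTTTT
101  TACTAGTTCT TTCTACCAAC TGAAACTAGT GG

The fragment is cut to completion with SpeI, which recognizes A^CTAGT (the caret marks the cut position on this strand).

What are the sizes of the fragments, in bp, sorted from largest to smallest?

SpeI sites (ACTAGT) start at positions 50, 102, 125.
SpeI cuts after the first base of each site, so after positions 50, 102, 125.
Linear molecule, 3 cuts → 4 fragments:
  1–50 → 50 bp
  51–102 → 52 bp
  103–125 → 23 bp
  126–132 → 7 bp
Sorted largest to smallest: 52, 50, 23, 7 bp.

52, 50, 23, 7 bp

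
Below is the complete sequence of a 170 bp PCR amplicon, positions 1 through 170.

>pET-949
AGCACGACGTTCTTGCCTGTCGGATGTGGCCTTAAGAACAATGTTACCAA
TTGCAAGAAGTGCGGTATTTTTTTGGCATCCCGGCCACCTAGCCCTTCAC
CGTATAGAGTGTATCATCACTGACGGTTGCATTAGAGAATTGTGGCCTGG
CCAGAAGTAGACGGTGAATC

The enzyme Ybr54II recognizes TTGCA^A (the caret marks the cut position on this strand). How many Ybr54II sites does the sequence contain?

1

TTGCAA occurs starting at position 51.
Ybr54II cuts at 1 site.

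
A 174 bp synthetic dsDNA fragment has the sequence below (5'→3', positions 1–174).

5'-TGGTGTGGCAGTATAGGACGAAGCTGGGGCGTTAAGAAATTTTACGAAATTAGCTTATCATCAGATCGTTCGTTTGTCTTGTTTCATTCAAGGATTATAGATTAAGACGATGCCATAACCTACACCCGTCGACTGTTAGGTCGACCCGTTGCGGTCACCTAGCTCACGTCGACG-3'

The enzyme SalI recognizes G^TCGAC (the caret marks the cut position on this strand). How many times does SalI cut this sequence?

3

GTCGAC occurs starting at positions 128, 140, 168.
SalI cuts at 3 sites.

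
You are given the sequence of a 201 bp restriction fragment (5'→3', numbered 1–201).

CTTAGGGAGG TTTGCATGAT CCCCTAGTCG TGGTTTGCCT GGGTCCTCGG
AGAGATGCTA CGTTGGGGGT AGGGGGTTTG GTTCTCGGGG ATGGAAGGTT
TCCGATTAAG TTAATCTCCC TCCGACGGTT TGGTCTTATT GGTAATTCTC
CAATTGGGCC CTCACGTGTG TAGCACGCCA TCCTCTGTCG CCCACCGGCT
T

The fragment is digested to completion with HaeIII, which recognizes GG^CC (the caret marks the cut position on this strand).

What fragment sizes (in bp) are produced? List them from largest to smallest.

The HaeIII site (GGCC) starts at position 157.
HaeIII cuts after base 2 of each site, so after position 158.
Linear molecule, 1 cut → 2 fragments:
  1–158 → 158 bp
  159–201 → 43 bp
Sorted largest to smallest: 158, 43 bp.

158, 43 bp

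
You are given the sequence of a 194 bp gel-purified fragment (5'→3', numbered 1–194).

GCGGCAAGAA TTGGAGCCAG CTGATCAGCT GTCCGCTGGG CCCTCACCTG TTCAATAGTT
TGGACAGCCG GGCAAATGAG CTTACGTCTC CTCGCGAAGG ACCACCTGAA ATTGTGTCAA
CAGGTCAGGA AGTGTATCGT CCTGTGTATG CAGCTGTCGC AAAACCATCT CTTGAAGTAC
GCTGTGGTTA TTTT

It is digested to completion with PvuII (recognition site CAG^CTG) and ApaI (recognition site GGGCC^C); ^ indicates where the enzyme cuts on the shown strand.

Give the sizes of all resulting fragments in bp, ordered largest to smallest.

111, 41, 20, 14, 8 bp

PvuII sites (CAGCTG) start at positions 18, 26, 151.
PvuII cuts after base 3 of each site, so after positions 20, 28, 153.
The ApaI site (GGGCCC) starts at position 38.
ApaI cuts after base 5 of each site (before the last base), so after position 42.
Combined cut positions: 20, 28, 42, 153.
Linear molecule, 4 cuts → 5 fragments:
  1–20 → 20 bp
  21–28 → 8 bp
  29–42 → 14 bp
  43–153 → 111 bp
  154–194 → 41 bp
Sorted largest to smallest: 111, 41, 20, 14, 8 bp.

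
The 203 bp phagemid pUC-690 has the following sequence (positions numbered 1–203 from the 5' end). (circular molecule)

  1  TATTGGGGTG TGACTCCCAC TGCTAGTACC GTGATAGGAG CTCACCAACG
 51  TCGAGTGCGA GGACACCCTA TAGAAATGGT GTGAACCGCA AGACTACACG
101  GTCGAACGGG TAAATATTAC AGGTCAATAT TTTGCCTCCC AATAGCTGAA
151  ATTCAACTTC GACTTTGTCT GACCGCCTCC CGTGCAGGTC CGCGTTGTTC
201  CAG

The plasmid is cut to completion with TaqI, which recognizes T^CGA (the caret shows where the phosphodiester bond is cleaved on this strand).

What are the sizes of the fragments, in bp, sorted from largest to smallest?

95, 57, 51 bp

TaqI sites (TCGA) start at positions 51, 102, 159.
TaqI cuts after the first base of each site, so after positions 51, 102, 159.
Circular molecule, 3 cuts → 3 fragments:
  52–102 → 51 bp
  103–159 → 57 bp
  160–203 then 1–51 → 44 + 51 = 95 bp
Sorted largest to smallest: 95, 57, 51 bp.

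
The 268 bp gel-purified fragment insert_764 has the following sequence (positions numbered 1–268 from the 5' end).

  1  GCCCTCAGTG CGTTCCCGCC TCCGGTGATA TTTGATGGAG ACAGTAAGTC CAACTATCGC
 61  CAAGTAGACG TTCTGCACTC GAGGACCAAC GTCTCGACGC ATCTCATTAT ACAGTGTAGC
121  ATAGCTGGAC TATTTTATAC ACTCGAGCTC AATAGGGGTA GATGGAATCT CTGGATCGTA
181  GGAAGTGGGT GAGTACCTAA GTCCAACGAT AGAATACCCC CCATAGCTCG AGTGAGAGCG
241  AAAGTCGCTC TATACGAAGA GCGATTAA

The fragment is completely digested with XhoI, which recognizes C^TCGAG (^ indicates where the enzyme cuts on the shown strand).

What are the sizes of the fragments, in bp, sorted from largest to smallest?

XhoI sites (CTCGAG) start at positions 78, 142, 227.
XhoI cuts after the first base of each site, so after positions 78, 142, 227.
Linear molecule, 3 cuts → 4 fragments:
  1–78 → 78 bp
  79–142 → 64 bp
  143–227 → 85 bp
  228–268 → 41 bp
Sorted largest to smallest: 85, 78, 64, 41 bp.

85, 78, 64, 41 bp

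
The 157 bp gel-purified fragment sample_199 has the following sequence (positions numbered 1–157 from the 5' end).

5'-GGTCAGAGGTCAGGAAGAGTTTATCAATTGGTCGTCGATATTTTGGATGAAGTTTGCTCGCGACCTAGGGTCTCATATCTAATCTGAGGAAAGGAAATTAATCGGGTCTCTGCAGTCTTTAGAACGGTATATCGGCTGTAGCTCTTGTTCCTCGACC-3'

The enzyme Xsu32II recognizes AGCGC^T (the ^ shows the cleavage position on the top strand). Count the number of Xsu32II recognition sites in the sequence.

0

No occurrence of AGCGCT is present in the sequence.
Xsu32II does not cut: 0 sites.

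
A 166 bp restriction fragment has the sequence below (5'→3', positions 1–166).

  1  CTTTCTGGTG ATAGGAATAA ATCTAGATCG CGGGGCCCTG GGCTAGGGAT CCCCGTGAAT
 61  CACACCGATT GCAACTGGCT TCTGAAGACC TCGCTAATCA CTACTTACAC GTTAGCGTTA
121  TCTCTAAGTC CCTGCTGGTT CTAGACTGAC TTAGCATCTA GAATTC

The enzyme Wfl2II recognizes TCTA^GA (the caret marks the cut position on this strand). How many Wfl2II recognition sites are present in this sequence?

TCTAGA occurs starting at positions 22, 140, 157.
Wfl2II cuts at 3 sites.

3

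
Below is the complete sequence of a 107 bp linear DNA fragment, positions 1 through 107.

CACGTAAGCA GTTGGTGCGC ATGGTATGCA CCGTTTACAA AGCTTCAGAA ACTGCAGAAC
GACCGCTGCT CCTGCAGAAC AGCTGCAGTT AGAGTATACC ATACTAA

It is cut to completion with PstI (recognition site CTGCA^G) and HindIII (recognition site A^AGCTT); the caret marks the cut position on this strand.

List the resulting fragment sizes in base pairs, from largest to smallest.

PstI sites (CTGCAG) start at positions 52, 72, 83.
PstI cuts after base 5 of each site (before the last base), so after positions 56, 76, 87.
The HindIII site (AAGCTT) starts at position 40.
HindIII cuts after the first base of each site, so after position 40.
Combined cut positions: 40, 56, 76, 87.
Linear molecule, 4 cuts → 5 fragments:
  1–40 → 40 bp
  41–56 → 16 bp
  57–76 → 20 bp
  77–87 → 11 bp
  88–107 → 20 bp
Sorted largest to smallest: 40, 20, 20, 16, 11 bp.

40, 20, 20, 16, 11 bp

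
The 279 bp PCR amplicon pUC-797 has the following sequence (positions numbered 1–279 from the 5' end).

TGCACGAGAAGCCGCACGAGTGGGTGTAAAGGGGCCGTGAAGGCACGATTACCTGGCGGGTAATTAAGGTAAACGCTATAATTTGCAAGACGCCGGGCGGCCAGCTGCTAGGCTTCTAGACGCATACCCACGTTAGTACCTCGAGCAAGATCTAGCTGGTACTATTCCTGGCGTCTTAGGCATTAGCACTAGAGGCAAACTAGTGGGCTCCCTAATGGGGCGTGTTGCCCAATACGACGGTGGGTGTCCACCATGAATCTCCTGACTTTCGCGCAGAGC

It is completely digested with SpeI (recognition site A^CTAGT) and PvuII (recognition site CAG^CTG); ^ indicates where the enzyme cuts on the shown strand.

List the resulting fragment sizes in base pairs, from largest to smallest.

The SpeI site (ACTAGT) starts at position 199.
SpeI cuts after the first base of each site, so after position 199.
The PvuII site (CAGCTG) starts at position 102.
PvuII cuts after base 3 of each site, so after position 104.
Combined cut positions: 104, 199.
Linear molecule, 2 cuts → 3 fragments:
  1–104 → 104 bp
  105–199 → 95 bp
  200–279 → 80 bp
Sorted largest to smallest: 104, 95, 80 bp.

104, 95, 80 bp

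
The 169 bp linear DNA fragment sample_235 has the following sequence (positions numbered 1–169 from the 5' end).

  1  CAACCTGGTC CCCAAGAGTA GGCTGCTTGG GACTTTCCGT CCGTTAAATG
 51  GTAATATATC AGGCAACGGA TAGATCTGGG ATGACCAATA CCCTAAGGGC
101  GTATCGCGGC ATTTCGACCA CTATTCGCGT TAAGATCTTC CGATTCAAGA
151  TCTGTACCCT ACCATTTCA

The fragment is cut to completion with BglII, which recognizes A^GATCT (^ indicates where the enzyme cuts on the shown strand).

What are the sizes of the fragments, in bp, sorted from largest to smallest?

72, 61, 21, 15 bp

BglII sites (AGATCT) start at positions 72, 133, 148.
BglII cuts after the first base of each site, so after positions 72, 133, 148.
Linear molecule, 3 cuts → 4 fragments:
  1–72 → 72 bp
  73–133 → 61 bp
  134–148 → 15 bp
  149–169 → 21 bp
Sorted largest to smallest: 72, 61, 21, 15 bp.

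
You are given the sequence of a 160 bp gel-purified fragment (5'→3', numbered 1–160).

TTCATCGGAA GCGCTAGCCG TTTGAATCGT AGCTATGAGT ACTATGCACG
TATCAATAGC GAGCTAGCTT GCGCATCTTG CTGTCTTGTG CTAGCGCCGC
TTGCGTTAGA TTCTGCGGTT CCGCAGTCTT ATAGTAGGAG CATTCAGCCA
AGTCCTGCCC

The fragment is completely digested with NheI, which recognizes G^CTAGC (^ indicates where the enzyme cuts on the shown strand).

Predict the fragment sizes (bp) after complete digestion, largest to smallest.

NheI sites (GCTAGC) start at positions 13, 63, 90.
NheI cuts after the first base of each site, so after positions 13, 63, 90.
Linear molecule, 3 cuts → 4 fragments:
  1–13 → 13 bp
  14–63 → 50 bp
  64–90 → 27 bp
  91–160 → 70 bp
Sorted largest to smallest: 70, 50, 27, 13 bp.

70, 50, 27, 13 bp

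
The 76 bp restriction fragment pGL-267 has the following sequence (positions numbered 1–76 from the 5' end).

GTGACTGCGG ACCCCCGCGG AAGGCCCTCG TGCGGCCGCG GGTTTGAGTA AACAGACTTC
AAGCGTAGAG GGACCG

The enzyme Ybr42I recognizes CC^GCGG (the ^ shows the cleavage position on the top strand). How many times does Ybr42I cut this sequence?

2

CCGCGG occurs starting at positions 15, 36.
Ybr42I cuts at 2 sites.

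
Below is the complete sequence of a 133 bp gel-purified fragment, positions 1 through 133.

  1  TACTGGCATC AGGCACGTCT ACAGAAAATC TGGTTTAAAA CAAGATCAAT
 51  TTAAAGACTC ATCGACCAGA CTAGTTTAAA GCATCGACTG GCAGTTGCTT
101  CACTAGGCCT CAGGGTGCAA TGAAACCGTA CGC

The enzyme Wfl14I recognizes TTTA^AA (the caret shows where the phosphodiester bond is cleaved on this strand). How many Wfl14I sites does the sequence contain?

3

TTTAAA occurs starting at positions 34, 50, 75.
Wfl14I cuts at 3 sites.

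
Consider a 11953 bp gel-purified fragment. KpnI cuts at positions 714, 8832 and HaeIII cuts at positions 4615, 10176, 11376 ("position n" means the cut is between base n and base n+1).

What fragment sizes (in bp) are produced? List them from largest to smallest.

4217, 3901, 1344, 1200, 714, 577 bp

Combined cut positions (sorted): 714, 4615, 8832, 10176, 11376.
Linear molecule, 5 cuts → 6 fragments:
  714 − 0 = 714 bp
  4615 − 714 = 3901 bp
  8832 − 4615 = 4217 bp
  10176 − 8832 = 1344 bp
  11376 − 10176 = 1200 bp
  11953 − 11376 = 577 bp
Sorted largest to smallest: 4217, 3901, 1344, 1200, 714, 577 bp.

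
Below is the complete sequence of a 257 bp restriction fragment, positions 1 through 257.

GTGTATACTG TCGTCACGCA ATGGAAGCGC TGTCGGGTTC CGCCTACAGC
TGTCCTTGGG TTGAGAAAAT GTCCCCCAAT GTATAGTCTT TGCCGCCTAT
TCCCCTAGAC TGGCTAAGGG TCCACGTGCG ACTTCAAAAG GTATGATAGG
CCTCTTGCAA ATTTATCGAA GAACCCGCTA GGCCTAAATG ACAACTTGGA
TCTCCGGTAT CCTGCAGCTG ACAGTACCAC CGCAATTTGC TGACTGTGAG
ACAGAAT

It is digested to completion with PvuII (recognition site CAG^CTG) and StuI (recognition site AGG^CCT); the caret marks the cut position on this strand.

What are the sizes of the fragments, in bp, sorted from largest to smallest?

PvuII sites (CAGCTG) start at positions 47, 215.
PvuII cuts after base 3 of each site, so after positions 49, 217.
StuI sites (AGGCCT) start at positions 148, 180.
StuI cuts after base 3 of each site, so after positions 150, 182.
Combined cut positions: 49, 150, 182, 217.
Linear molecule, 4 cuts → 5 fragments:
  1–49 → 49 bp
  50–150 → 101 bp
  151–182 → 32 bp
  183–217 → 35 bp
  218–257 → 40 bp
Sorted largest to smallest: 101, 49, 40, 35, 32 bp.

101, 49, 40, 35, 32 bp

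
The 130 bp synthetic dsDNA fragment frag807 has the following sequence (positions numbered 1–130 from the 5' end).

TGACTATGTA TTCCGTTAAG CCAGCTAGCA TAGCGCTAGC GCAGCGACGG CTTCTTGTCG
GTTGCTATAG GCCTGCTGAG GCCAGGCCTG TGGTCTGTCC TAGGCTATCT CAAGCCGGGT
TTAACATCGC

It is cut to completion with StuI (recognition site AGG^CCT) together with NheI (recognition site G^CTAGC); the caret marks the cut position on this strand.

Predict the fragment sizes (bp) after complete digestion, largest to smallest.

StuI sites (AGGCCT) start at positions 69, 84.
StuI cuts after base 3 of each site, so after positions 71, 86.
NheI sites (GCTAGC) start at positions 24, 35.
NheI cuts after the first base of each site, so after positions 24, 35.
Combined cut positions: 24, 35, 71, 86.
Linear molecule, 4 cuts → 5 fragments:
  1–24 → 24 bp
  25–35 → 11 bp
  36–71 → 36 bp
  72–86 → 15 bp
  87–130 → 44 bp
Sorted largest to smallest: 44, 36, 24, 15, 11 bp.

44, 36, 24, 15, 11 bp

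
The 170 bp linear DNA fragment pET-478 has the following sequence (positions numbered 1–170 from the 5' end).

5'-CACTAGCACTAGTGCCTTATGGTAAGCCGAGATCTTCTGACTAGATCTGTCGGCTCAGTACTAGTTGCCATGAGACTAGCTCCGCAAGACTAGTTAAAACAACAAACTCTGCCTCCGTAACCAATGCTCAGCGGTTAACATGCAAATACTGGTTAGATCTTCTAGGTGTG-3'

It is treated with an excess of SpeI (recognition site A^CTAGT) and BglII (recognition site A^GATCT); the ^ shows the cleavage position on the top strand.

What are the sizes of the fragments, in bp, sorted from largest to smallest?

SpeI sites (ACTAGT) start at positions 8, 60, 89.
SpeI cuts after the first base of each site, so after positions 8, 60, 89.
BglII sites (AGATCT) start at positions 30, 43, 155.
BglII cuts after the first base of each site, so after positions 30, 43, 155.
Combined cut positions: 8, 30, 43, 60, 89, 155.
Linear molecule, 6 cuts → 7 fragments:
  1–8 → 8 bp
  9–30 → 22 bp
  31–43 → 13 bp
  44–60 → 17 bp
  61–89 → 29 bp
  90–155 → 66 bp
  156–170 → 15 bp
Sorted largest to smallest: 66, 29, 22, 17, 15, 13, 8 bp.

66, 29, 22, 17, 15, 13, 8 bp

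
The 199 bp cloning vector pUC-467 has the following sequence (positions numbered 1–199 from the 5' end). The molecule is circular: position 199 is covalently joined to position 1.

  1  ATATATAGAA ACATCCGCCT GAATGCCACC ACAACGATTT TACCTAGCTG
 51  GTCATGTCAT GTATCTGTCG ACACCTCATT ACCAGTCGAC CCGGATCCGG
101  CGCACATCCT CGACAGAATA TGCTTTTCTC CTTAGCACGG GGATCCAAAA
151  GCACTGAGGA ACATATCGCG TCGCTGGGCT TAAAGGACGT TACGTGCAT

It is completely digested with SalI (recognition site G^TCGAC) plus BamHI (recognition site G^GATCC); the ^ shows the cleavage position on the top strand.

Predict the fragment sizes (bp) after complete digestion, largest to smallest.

125, 48, 18, 8 bp

SalI sites (GTCGAC) start at positions 67, 85.
SalI cuts after the first base of each site, so after positions 67, 85.
BamHI sites (GGATCC) start at positions 93, 141.
BamHI cuts after the first base of each site, so after positions 93, 141.
Combined cut positions: 67, 85, 93, 141.
Circular molecule, 4 cuts → 4 fragments:
  68–85 → 18 bp
  86–93 → 8 bp
  94–141 → 48 bp
  142–199 then 1–67 → 58 + 67 = 125 bp
Sorted largest to smallest: 125, 48, 18, 8 bp.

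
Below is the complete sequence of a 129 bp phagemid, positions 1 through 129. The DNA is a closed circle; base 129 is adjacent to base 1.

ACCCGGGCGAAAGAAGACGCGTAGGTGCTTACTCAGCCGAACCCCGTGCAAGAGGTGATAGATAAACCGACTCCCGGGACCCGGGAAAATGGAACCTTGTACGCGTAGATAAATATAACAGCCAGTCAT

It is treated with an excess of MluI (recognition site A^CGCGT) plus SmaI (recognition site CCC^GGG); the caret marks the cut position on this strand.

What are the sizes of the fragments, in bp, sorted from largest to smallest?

MluI sites (ACGCGT) start at positions 17, 101.
MluI cuts after the first base of each site, so after positions 17, 101.
SmaI sites (CCCGGG) start at positions 2, 73, 80.
SmaI cuts after base 3 of each site, so after positions 4, 75, 82.
Combined cut positions: 4, 17, 75, 82, 101.
Circular molecule, 5 cuts → 5 fragments:
  5–17 → 13 bp
  18–75 → 58 bp
  76–82 → 7 bp
  83–101 → 19 bp
  102–129 then 1–4 → 28 + 4 = 32 bp
Sorted largest to smallest: 58, 32, 19, 13, 7 bp.

58, 32, 19, 13, 7 bp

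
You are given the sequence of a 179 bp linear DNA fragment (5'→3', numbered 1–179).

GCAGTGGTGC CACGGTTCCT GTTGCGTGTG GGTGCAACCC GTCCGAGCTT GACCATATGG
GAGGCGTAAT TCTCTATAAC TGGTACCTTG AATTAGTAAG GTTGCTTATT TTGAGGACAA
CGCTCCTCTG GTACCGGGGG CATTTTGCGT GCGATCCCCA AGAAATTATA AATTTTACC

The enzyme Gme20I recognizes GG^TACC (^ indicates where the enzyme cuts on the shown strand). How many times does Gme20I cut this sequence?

2

GGTACC occurs starting at positions 82, 130.
Gme20I cuts at 2 sites.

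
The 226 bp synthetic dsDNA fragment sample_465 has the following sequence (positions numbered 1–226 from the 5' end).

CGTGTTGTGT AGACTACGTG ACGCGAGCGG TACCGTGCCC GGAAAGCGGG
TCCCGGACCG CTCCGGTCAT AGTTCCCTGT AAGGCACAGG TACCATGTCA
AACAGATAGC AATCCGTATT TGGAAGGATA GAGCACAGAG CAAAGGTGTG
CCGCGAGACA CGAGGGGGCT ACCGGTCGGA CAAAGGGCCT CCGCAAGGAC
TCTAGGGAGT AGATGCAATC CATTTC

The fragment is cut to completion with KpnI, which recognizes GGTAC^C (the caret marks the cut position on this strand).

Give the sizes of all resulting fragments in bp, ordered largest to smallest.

133, 60, 33 bp

KpnI sites (GGTACC) start at positions 29, 89.
KpnI cuts after base 5 of each site (before the last base), so after positions 33, 93.
Linear molecule, 2 cuts → 3 fragments:
  1–33 → 33 bp
  34–93 → 60 bp
  94–226 → 133 bp
Sorted largest to smallest: 133, 60, 33 bp.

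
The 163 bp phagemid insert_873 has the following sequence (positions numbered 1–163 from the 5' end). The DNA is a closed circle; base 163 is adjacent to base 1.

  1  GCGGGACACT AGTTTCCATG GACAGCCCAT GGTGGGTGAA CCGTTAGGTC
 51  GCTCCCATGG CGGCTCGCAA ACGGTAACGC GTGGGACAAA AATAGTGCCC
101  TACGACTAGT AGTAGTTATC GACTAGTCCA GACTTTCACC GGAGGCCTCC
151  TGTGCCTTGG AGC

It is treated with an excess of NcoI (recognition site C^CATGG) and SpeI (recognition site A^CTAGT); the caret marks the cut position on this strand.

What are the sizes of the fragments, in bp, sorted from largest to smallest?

50, 49, 28, 17, 11, 8 bp

NcoI sites (CCATGG) start at positions 16, 27, 55.
NcoI cuts after the first base of each site, so after positions 16, 27, 55.
SpeI sites (ACTAGT) start at positions 8, 105, 122.
SpeI cuts after the first base of each site, so after positions 8, 105, 122.
Combined cut positions: 8, 16, 27, 55, 105, 122.
Circular molecule, 6 cuts → 6 fragments:
  9–16 → 8 bp
  17–27 → 11 bp
  28–55 → 28 bp
  56–105 → 50 bp
  106–122 → 17 bp
  123–163 then 1–8 → 41 + 8 = 49 bp
Sorted largest to smallest: 50, 49, 28, 17, 11, 8 bp.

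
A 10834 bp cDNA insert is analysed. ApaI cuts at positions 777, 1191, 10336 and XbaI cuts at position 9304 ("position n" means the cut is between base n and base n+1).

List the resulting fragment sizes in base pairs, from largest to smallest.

8113, 1032, 777, 498, 414 bp

Combined cut positions (sorted): 777, 1191, 9304, 10336.
Linear molecule, 4 cuts → 5 fragments:
  777 − 0 = 777 bp
  1191 − 777 = 414 bp
  9304 − 1191 = 8113 bp
  10336 − 9304 = 1032 bp
  10834 − 10336 = 498 bp
Sorted largest to smallest: 8113, 1032, 777, 498, 414 bp.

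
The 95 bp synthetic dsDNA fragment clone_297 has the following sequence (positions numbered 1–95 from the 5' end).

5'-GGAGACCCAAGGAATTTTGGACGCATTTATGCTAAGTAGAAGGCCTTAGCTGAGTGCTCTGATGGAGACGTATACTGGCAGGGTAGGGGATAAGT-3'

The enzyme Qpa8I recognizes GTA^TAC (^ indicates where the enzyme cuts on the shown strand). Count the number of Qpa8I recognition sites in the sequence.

GTATAC occurs starting at position 70.
Qpa8I cuts at 1 site.

1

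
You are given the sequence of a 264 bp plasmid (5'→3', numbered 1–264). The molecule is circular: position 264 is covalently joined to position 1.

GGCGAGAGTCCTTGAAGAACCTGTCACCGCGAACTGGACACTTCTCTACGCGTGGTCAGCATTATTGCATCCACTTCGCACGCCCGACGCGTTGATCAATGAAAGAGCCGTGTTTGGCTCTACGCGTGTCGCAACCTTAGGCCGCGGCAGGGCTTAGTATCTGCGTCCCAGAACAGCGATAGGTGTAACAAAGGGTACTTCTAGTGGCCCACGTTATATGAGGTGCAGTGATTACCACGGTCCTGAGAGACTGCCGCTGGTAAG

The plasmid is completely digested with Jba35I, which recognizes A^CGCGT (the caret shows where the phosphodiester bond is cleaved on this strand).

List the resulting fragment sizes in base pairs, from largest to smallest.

190, 39, 35 bp

Jba35I sites (ACGCGT) start at positions 48, 87, 122.
Jba35I cuts after the first base of each site, so after positions 48, 87, 122.
Circular molecule, 3 cuts → 3 fragments:
  49–87 → 39 bp
  88–122 → 35 bp
  123–264 then 1–48 → 142 + 48 = 190 bp
Sorted largest to smallest: 190, 39, 35 bp.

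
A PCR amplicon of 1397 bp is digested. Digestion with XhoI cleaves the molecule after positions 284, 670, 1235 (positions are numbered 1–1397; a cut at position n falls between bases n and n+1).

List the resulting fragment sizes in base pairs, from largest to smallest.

Linear molecule, 3 cuts → 4 fragments:
  284 − 0 = 284 bp
  670 − 284 = 386 bp
  1235 − 670 = 565 bp
  1397 − 1235 = 162 bp
Sorted largest to smallest: 565, 386, 284, 162 bp.

565, 386, 284, 162 bp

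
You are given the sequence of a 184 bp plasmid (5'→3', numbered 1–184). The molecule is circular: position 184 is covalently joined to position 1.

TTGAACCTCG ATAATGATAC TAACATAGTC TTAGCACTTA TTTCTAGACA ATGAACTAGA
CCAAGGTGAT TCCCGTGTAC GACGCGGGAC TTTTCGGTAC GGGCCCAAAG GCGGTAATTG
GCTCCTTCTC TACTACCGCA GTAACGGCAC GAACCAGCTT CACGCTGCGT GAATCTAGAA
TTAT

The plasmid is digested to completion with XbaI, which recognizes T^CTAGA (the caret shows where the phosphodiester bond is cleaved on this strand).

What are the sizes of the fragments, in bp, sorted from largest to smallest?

XbaI sites (TCTAGA) start at positions 43, 174.
XbaI cuts after the first base of each site, so after positions 43, 174.
Circular molecule, 2 cuts → 2 fragments:
  44–174 → 131 bp
  175–184 then 1–43 → 10 + 43 = 53 bp
Sorted largest to smallest: 131, 53 bp.

131, 53 bp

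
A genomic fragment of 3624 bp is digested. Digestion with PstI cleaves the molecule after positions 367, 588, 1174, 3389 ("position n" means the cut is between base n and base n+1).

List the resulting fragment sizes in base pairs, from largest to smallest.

2215, 586, 367, 235, 221 bp

Linear molecule, 4 cuts → 5 fragments:
  367 − 0 = 367 bp
  588 − 367 = 221 bp
  1174 − 588 = 586 bp
  3389 − 1174 = 2215 bp
  3624 − 3389 = 235 bp
Sorted largest to smallest: 2215, 586, 367, 235, 221 bp.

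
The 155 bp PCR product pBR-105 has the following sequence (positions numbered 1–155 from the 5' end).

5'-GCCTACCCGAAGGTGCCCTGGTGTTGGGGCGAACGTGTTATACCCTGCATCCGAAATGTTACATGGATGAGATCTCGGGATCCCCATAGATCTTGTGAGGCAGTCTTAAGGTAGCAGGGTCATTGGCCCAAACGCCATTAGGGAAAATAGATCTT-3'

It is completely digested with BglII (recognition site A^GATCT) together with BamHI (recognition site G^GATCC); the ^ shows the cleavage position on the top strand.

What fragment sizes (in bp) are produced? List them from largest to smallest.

70, 61, 10, 8, 6 bp

BglII sites (AGATCT) start at positions 70, 88, 149.
BglII cuts after the first base of each site, so after positions 70, 88, 149.
The BamHI site (GGATCC) starts at position 78.
BamHI cuts after the first base of each site, so after position 78.
Combined cut positions: 70, 78, 88, 149.
Linear molecule, 4 cuts → 5 fragments:
  1–70 → 70 bp
  71–78 → 8 bp
  79–88 → 10 bp
  89–149 → 61 bp
  150–155 → 6 bp
Sorted largest to smallest: 70, 61, 10, 8, 6 bp.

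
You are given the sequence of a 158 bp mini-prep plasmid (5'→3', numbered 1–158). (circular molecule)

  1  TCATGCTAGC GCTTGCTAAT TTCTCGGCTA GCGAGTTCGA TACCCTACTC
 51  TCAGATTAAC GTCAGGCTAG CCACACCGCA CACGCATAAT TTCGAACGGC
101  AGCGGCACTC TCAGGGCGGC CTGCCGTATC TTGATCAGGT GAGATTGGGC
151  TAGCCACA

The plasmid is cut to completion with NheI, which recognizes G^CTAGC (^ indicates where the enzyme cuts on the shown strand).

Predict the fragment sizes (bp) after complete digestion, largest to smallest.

NheI sites (GCTAGC) start at positions 5, 27, 66, 149.
NheI cuts after the first base of each site, so after positions 5, 27, 66, 149.
Circular molecule, 4 cuts → 4 fragments:
  6–27 → 22 bp
  28–66 → 39 bp
  67–149 → 83 bp
  150–158 then 1–5 → 9 + 5 = 14 bp
Sorted largest to smallest: 83, 39, 22, 14 bp.

83, 39, 22, 14 bp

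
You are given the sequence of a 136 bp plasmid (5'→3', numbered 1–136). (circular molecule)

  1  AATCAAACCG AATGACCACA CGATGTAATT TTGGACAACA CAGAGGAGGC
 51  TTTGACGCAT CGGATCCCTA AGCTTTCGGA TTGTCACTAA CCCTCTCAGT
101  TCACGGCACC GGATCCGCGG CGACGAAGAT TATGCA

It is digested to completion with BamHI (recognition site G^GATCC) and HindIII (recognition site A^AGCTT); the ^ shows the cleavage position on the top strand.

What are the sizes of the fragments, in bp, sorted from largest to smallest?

87, 41, 8 bp

BamHI sites (GGATCC) start at positions 62, 111.
BamHI cuts after the first base of each site, so after positions 62, 111.
The HindIII site (AAGCTT) starts at position 70.
HindIII cuts after the first base of each site, so after position 70.
Combined cut positions: 62, 70, 111.
Circular molecule, 3 cuts → 3 fragments:
  63–70 → 8 bp
  71–111 → 41 bp
  112–136 then 1–62 → 25 + 62 = 87 bp
Sorted largest to smallest: 87, 41, 8 bp.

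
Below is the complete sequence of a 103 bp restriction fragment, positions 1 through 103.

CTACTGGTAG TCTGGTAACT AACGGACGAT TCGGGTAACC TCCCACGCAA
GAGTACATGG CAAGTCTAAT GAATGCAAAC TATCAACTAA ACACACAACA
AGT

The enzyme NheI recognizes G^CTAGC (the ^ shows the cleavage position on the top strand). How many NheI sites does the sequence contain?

0

No occurrence of GCTAGC is present in the sequence.
NheI does not cut: 0 sites.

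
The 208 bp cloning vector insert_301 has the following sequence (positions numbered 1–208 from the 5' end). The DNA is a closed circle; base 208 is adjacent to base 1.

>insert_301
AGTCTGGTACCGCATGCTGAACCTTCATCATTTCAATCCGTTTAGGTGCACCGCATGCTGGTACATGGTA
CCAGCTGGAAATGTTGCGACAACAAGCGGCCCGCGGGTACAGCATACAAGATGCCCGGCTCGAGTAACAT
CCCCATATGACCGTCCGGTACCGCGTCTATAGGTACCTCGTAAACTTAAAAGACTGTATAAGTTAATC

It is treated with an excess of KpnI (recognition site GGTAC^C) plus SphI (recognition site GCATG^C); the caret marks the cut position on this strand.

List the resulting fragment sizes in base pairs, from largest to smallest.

KpnI sites (GGTACC) start at positions 6, 67, 157, 172.
KpnI cuts after base 5 of each site (before the last base), so after positions 10, 71, 161, 176.
SphI sites (GCATGC) start at positions 12, 53.
SphI cuts after base 5 of each site (before the last base), so after positions 16, 57.
Combined cut positions: 10, 16, 57, 71, 161, 176.
Circular molecule, 6 cuts → 6 fragments:
  11–16 → 6 bp
  17–57 → 41 bp
  58–71 → 14 bp
  72–161 → 90 bp
  162–176 → 15 bp
  177–208 then 1–10 → 32 + 10 = 42 bp
Sorted largest to smallest: 90, 42, 41, 15, 14, 6 bp.

90, 42, 41, 15, 14, 6 bp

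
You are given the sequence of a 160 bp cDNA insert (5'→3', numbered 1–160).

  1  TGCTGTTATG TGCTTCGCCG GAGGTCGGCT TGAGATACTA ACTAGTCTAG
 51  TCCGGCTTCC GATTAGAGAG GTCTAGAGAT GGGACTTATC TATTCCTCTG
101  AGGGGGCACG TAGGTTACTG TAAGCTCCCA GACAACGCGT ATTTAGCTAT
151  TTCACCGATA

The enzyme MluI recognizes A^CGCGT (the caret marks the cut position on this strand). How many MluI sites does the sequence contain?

ACGCGT occurs starting at position 135.
MluI cuts at 1 site.

1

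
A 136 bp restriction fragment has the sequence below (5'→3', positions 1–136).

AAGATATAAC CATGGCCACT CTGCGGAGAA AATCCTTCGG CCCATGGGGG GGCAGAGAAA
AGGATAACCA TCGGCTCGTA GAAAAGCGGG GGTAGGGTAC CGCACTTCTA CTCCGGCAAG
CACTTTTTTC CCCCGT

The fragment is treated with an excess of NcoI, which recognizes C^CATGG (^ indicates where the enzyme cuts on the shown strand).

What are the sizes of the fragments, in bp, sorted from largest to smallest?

NcoI sites (CCATGG) start at positions 10, 42.
NcoI cuts after the first base of each site, so after positions 10, 42.
Linear molecule, 2 cuts → 3 fragments:
  1–10 → 10 bp
  11–42 → 32 bp
  43–136 → 94 bp
Sorted largest to smallest: 94, 32, 10 bp.

94, 32, 10 bp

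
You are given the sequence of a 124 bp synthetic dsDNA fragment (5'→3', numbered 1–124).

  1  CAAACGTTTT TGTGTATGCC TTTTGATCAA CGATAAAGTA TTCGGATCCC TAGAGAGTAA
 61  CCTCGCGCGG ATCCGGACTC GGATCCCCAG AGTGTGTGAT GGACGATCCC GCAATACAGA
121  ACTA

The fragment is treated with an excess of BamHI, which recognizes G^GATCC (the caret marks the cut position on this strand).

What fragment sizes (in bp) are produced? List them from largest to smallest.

BamHI sites (GGATCC) start at positions 44, 69, 81.
BamHI cuts after the first base of each site, so after positions 44, 69, 81.
Linear molecule, 3 cuts → 4 fragments:
  1–44 → 44 bp
  45–69 → 25 bp
  70–81 → 12 bp
  82–124 → 43 bp
Sorted largest to smallest: 44, 43, 25, 12 bp.

44, 43, 25, 12 bp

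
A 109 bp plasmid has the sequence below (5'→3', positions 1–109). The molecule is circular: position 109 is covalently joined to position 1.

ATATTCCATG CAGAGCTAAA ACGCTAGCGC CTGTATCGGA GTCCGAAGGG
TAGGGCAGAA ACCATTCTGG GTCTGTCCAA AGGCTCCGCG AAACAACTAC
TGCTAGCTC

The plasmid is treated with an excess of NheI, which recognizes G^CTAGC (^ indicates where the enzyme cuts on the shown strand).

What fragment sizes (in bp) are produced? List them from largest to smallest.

NheI sites (GCTAGC) start at positions 23, 102.
NheI cuts after the first base of each site, so after positions 23, 102.
Circular molecule, 2 cuts → 2 fragments:
  24–102 → 79 bp
  103–109 then 1–23 → 7 + 23 = 30 bp
Sorted largest to smallest: 79, 30 bp.

79, 30 bp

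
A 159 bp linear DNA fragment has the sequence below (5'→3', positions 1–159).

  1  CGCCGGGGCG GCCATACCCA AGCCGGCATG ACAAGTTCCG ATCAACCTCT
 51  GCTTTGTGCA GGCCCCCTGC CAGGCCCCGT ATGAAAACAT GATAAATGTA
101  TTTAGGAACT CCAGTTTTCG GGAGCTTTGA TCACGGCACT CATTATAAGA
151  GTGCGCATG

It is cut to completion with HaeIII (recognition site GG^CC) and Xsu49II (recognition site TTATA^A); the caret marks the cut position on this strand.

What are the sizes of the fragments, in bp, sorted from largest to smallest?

73, 51, 12, 12, 11 bp

HaeIII sites (GGCC) start at positions 10, 61, 73.
HaeIII cuts after base 2 of each site, so after positions 11, 62, 74.
The Xsu49II site (TTATAA) starts at position 143.
Xsu49II cuts after base 5 of each site (before the last base), so after position 147.
Combined cut positions: 11, 62, 74, 147.
Linear molecule, 4 cuts → 5 fragments:
  1–11 → 11 bp
  12–62 → 51 bp
  63–74 → 12 bp
  75–147 → 73 bp
  148–159 → 12 bp
Sorted largest to smallest: 73, 51, 12, 12, 11 bp.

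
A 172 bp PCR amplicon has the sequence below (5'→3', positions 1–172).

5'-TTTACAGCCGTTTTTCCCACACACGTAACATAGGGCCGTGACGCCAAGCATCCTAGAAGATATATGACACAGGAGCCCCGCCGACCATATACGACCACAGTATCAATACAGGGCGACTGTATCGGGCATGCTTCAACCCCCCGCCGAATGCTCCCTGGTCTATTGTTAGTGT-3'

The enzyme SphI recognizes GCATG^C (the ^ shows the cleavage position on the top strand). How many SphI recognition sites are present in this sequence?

1

GCATGC occurs starting at position 126.
SphI cuts at 1 site.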